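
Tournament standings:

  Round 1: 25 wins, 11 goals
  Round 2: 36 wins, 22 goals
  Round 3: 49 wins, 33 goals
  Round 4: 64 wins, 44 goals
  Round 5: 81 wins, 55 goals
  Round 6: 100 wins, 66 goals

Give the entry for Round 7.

Wins: 25, 36, 49, 64, 81, 100 → 121 (perfect squares: 5², 6², 7², …).
Goals goes 11, 22, 33, 44, 55, 66 → 77 (+11 each step).
Putting it together: 121 wins, 77 goals.

121 wins, 77 goals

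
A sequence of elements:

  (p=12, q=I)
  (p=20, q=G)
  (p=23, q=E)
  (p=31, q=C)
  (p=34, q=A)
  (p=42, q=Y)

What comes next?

(p=45, q=W)

P: alternating steps +8, +3, +8, +3, …; 12, 20, 23, 31, 34, 42 → 45.
Q: letters move back 2 places in the alphabet, wrapping A→Z; I, G, E, C, A, Y → W.
Combining the parts gives (p=45, q=W).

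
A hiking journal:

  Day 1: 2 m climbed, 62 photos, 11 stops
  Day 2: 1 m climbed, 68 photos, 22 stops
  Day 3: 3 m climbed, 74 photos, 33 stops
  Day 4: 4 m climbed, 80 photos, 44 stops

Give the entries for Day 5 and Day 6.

For the m climbed, each term is the sum of the two before it: 2, 1, 3, 4 → 7 → 11.
Photos: 62, 68, 74, 80 → 86 → 92 (+6 each step).
Stops: 11, 22, 33, 44 → 55 → 66 (+11 each step).
Putting the parts together: 7 m climbed, 86 photos, 55 stops and then 11 m climbed, 92 photos, 66 stops.

7 m climbed, 86 photos, 55 stops; 11 m climbed, 92 photos, 66 stops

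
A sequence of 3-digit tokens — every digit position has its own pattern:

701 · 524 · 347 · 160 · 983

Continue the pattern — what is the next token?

706

First digit: 7, 5, 3, 1, 9 → 7 (−2 each step, mod 10).
For the second digit, +2 each step, mod 10: 0, 2, 4, 6, 8 → 0.
Third digit — +3 each step, mod 10: 1, 4, 7, 0, 3 → 6.
Combining the parts gives 706.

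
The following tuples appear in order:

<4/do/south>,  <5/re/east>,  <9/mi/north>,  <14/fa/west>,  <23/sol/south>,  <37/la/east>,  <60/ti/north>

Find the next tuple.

<97/do/west>

First part: each term is the sum of the two before it; 4, 5, 9, 14, 23, 37, 60 → 97.
Note: runs through the solfège scale do→ti, so do, re, mi, fa, sol, la, ti → do.
For the direction, repeats south → east → north → west: south, east, north, west, south, east, north → west.
Putting it together: <97/do/west>.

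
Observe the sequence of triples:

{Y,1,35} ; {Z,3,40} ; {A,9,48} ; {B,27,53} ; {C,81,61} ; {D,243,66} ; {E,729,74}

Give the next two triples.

{F,2187,79}, {G,6561,87}

Letter — letters move forward 1 place in the alphabet, wrapping Z→A: Y, Z, A, B, C, D, E → F → G.
Second entry — ×3 each step: 1, 3, 9, 27, 81, 243, 729 → 2187 → 6561.
Third entry: alternating steps +5, +8, +5, +8, …, so 35, 40, 48, 53, 61, 66, 74 → 79 → 87.
Putting the parts together: {F,2187,79} and then {G,6561,87}.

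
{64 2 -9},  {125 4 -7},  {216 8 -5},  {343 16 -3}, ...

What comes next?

{512 32 -1}

For the first coordinate, perfect cubes: 4³, 5³, 6³, …: 64, 125, 216, 343 → 512.
Second coordinate — ×2 each step: 2, 4, 8, 16 → 32.
Third coordinate: +2 each step, so -9, -7, -5, -3 → -1.
Combining the parts gives {512 32 -1}.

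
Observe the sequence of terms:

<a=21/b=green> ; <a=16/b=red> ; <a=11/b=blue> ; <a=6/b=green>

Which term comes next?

<a=1/b=red>

A: −5 each step, so 21, 16, 11, 6 → 1.
B: green, red, blue, green → red (repeats green → red → blue).
Putting it together: <a=1/b=red>.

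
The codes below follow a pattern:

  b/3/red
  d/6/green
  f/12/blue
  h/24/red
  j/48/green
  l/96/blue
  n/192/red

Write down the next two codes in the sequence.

p/384/green, r/768/blue

Letter: letters move forward 2 places in the alphabet; b, d, f, h, j, l, n → p → r.
For the second component, ×2 each step: 3, 6, 12, 24, 48, 96, 192 → 384 → 768.
Colour: repeats red → green → blue; red, green, blue, red, green, blue, red → green → blue.
So the next two codes are p/384/green and r/768/blue.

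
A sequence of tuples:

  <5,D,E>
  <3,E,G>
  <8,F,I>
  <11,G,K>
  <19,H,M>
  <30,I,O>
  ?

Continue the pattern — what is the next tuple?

<49,J,Q>

First value: each term is the sum of the two before it; 5, 3, 8, 11, 19, 30 → 49.
First letter — letters move forward 1 place in the alphabet: D, E, F, G, H, I → J.
Second letter: letters move forward 2 places in the alphabet, so E, G, I, K, M, O → Q.
Putting it together: <49,J,Q>.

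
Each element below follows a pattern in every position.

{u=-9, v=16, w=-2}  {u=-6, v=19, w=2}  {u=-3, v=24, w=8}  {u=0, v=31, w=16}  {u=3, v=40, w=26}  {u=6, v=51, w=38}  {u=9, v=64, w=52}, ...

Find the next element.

{u=12, v=79, w=68}

U: +3 each step, so -9, -6, -3, 0, 3, 6, 9 → 12.
V goes 16, 19, 24, 31, 40, 51, 64 → 79 (differences are 3, 5, 7, … (increasing by 2 each time)).
W: differences are 4, 6, 8, … (increasing by 2 each time), so -2, 2, 8, 16, 26, 38, 52 → 68.
Combining the parts gives {u=12, v=79, w=68}.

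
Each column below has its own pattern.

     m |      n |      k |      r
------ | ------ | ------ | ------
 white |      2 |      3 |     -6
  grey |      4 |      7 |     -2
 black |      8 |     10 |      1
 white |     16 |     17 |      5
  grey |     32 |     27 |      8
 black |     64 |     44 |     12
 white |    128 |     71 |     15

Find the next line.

Column m: white, grey, black, white, grey, black, white → grey (repeats white → grey → black).
Column n: ×2 each step; 2, 4, 8, 16, 32, 64, 128 → 256.
Column k: each term is the sum of the two before it; 3, 7, 10, 17, 27, 44, 71 → 115.
Column r goes -6, -2, 1, 5, 8, 12, 15 → 19 (alternating steps +4, +3, +4, +3, …).
Putting it together: grey  256  115  19.

grey  256  115  19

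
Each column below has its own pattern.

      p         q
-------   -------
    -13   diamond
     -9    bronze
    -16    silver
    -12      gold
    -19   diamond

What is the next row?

For the column p, alternating steps +4, −7, +4, −7, …: -13, -9, -16, -12, -19 → -15.
Column q: diamond, bronze, silver, gold, diamond → bronze (repeats diamond → bronze → silver → gold).
Putting it together: -15  bronze.

-15  bronze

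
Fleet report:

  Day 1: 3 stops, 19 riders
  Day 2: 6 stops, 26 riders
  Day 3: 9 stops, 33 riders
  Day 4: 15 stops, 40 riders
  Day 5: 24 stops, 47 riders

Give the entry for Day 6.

For the stops, each term is the sum of the two before it: 3, 6, 9, 15, 24 → 39.
Riders: 19, 26, 33, 40, 47 → 54 (+7 each step).
Putting it together: 39 stops, 54 riders.

39 stops, 54 riders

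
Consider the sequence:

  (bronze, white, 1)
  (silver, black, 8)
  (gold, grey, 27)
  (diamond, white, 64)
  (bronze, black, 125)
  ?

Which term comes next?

(silver, grey, 216)

Rank goes bronze, silver, gold, diamond, bronze → silver (repeats bronze → silver → gold → diamond).
Shade: repeats white → black → grey, so white, black, grey, white, black → grey.
For the third value, perfect cubes: 1³, 2³, 3³, …: 1, 8, 27, 64, 125 → 216.
So the next term is (silver, grey, 216).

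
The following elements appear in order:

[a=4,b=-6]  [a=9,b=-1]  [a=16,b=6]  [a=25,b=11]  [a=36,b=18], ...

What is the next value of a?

49

A: 4, 9, 16, 25, 36 → 49 (perfect squares: 2², 3², 4², …).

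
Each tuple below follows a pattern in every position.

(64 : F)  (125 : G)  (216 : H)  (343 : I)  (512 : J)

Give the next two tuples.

(729 : K), (1000 : L)

First component — perfect cubes: 4³, 5³, 6³, …: 64, 125, 216, 343, 512 → 729 → 1000.
Letter: F, G, H, I, J → K → L (letters move forward 1 place in the alphabet).
Putting the parts together: (729 : K) and then (1000 : L).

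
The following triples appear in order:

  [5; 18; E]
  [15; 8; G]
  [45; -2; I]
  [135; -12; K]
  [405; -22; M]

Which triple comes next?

First coordinate: ×3 each step, so 5, 15, 45, 135, 405 → 1215.
Second coordinate — −10 each step: 18, 8, -2, -12, -22 → -32.
For the letter, letters move forward 2 places in the alphabet: E, G, I, K, M → O.
So the next triple is [1215; -32; O].

[1215; -32; O]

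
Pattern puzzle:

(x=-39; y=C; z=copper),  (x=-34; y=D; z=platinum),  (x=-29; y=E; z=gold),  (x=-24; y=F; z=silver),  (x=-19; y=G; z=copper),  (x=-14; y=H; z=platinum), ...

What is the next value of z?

gold

X: -39, -34, -29, -24, -19, -14 → -9 (+5 each step).
For the y, letters move forward 1 place in the alphabet: C, D, E, F, G, H → I.
For the z, repeats copper → platinum → gold → silver: copper, platinum, gold, silver, copper, platinum → gold.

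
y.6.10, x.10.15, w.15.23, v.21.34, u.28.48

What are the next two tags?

t.36.65, s.45.85

Letter: letters move back 1 place in the alphabet; y, x, w, v, u → t → s.
For the second component, differences are 4, 5, 6, … (increasing by 1 each time): 6, 10, 15, 21, 28 → 36 → 45.
Third component goes 10, 15, 23, 34, 48 → 65 → 85 (differences are 5, 8, 11, … (increasing by 3 each time)).
So the next two tags are t.36.65 and s.45.85.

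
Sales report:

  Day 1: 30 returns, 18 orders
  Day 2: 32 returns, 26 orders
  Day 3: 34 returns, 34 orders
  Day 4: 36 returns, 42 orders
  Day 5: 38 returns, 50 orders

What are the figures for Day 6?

40 returns, 58 orders

Returns goes 30, 32, 34, 36, 38 → 40 (+2 each step).
Orders: +8 each step; 18, 26, 34, 42, 50 → 58.
Putting it together: 40 returns, 58 orders.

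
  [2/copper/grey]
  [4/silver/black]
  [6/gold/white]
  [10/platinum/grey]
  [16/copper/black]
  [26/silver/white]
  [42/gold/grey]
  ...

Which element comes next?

[68/platinum/black]

First coordinate — each term is the sum of the two before it: 2, 4, 6, 10, 16, 26, 42 → 68.
Metal goes copper, silver, gold, platinum, copper, silver, gold → platinum (repeats copper → silver → gold → platinum).
Shade — repeats grey → black → white: grey, black, white, grey, black, white, grey → black.
So the next element is [68/platinum/black].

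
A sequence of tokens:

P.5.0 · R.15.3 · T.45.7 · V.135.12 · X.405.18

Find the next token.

Z.1215.25

Letter goes P, R, T, V, X → Z (letters move forward 2 places in the alphabet).
Second component: 5, 15, 45, 135, 405 → 1215 (×3 each step).
Third component — differences are 3, 4, 5, … (increasing by 1 each time): 0, 3, 7, 12, 18 → 25.
Combining the parts gives Z.1215.25.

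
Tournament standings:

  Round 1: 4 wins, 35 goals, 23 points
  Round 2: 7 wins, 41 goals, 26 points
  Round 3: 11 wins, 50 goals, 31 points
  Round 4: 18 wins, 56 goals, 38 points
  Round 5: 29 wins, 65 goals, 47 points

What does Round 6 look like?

For the wins, each term is the sum of the two before it: 4, 7, 11, 18, 29 → 47.
Goals goes 35, 41, 50, 56, 65 → 71 (alternating steps +6, +9, +6, +9, …).
Points goes 23, 26, 31, 38, 47 → 58 (differences are 3, 5, 7, … (increasing by 2 each time)).
Putting it together: 47 wins, 71 goals, 58 points.

47 wins, 71 goals, 58 points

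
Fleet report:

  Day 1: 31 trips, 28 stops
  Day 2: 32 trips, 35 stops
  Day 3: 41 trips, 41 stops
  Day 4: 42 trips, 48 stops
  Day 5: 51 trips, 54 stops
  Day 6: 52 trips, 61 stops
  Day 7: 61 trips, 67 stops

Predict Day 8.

62 trips, 74 stops

Trips goes 31, 32, 41, 42, 51, 52, 61 → 62 (alternating steps +1, +9, +1, +9, …).
For the stops, alternating steps +7, +6, +7, +6, …: 28, 35, 41, 48, 54, 61, 67 → 74.
Putting it together: 62 trips, 74 stops.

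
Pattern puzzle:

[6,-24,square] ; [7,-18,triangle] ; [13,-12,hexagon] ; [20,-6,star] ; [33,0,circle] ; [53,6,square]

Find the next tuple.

First component goes 6, 7, 13, 20, 33, 53 → 86 (each term is the sum of the two before it).
Second component — +6 each step: -24, -18, -12, -6, 0, 6 → 12.
Shape — repeats square → triangle → hexagon → star → circle: square, triangle, hexagon, star, circle, square → triangle.
Putting it together: [86,12,triangle].

[86,12,triangle]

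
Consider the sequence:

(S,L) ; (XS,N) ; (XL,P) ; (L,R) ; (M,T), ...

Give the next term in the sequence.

Size: S, XS, XL, L, M → S (runs backward through clothing sizes XS→XL).
Letter: L, N, P, R, T → V (letters move forward 2 places in the alphabet).
Putting it together: (S,V).

(S,V)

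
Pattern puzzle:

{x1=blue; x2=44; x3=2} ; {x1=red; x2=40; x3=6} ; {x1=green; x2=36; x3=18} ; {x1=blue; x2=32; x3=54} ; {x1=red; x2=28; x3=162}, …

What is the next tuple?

X1: blue, red, green, blue, red → green (repeats blue → red → green).
X2: 44, 40, 36, 32, 28 → 24 (−4 each step).
X3: ×3 each step, so 2, 6, 18, 54, 162 → 486.
Putting it together: {x1=green; x2=24; x3=486}.

{x1=green; x2=24; x3=486}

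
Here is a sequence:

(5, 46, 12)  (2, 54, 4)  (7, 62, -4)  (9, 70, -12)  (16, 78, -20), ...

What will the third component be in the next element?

-28

Third component: 12, 4, -4, -12, -20 → -28 (−8 each step).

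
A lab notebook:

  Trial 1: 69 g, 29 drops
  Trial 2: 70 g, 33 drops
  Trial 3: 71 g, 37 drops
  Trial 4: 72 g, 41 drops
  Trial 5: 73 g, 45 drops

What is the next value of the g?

G goes 69, 70, 71, 72, 73 → 74 (+1 each step).

74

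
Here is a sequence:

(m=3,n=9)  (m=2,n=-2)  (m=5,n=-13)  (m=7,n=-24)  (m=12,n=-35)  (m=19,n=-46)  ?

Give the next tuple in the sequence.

M: each term is the sum of the two before it, so 3, 2, 5, 7, 12, 19 → 31.
For the n, −11 each step: 9, -2, -13, -24, -35, -46 → -57.
Putting it together: (m=31,n=-57).

(m=31,n=-57)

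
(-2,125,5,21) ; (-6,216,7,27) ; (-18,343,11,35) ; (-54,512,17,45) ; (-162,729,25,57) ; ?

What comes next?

(-486,1000,35,71)

First value: ×3 each step, so -2, -6, -18, -54, -162 → -486.
Second value — perfect cubes: 5³, 6³, 7³, …: 125, 216, 343, 512, 729 → 1000.
For the third value, differences are 2, 4, 6, … (increasing by 2 each time): 5, 7, 11, 17, 25 → 35.
Fourth value — differences are 6, 8, 10, … (increasing by 2 each time): 21, 27, 35, 45, 57 → 71.
Putting it together: (-486,1000,35,71).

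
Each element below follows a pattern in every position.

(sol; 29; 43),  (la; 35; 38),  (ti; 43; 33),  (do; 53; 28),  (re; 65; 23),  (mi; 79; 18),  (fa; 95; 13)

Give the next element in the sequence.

(sol; 113; 8)

Note: runs through the solfège scale do→ti, so sol, la, ti, do, re, mi, fa → sol.
Second part goes 29, 35, 43, 53, 65, 79, 95 → 113 (differences are 6, 8, 10, … (increasing by 2 each time)).
Third part — −5 each step: 43, 38, 33, 28, 23, 18, 13 → 8.
Putting it together: (sol; 113; 8).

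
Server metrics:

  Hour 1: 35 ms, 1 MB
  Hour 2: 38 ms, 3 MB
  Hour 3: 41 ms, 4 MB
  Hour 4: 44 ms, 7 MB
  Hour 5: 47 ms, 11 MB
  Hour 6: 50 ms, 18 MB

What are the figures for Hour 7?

53 ms, 29 MB

Ms: +3 each step, so 35, 38, 41, 44, 47, 50 → 53.
MB: each term is the sum of the two before it, so 1, 3, 4, 7, 11, 18 → 29.
Putting it together: 53 ms, 29 MB.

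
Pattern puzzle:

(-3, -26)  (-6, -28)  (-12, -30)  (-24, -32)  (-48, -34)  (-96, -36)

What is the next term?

(-192, -38)

For the first slot, ×2 each step: -3, -6, -12, -24, -48, -96 → -192.
Second slot: −2 each step; -26, -28, -30, -32, -34, -36 → -38.
Putting it together: (-192, -38).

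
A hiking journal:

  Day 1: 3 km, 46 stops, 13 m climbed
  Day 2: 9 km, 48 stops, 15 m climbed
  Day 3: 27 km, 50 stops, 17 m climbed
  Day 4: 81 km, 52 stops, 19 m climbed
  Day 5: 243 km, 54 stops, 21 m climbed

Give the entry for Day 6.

Km: ×3 each step; 3, 9, 27, 81, 243 → 729.
Stops — +2 each step: 46, 48, 50, 52, 54 → 56.
M climbed: +2 each step, so 13, 15, 17, 19, 21 → 23.
Putting it together: 729 km, 56 stops, 23 m climbed.

729 km, 56 stops, 23 m climbed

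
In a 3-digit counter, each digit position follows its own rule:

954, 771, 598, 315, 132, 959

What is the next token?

First digit: −2 each step, mod 10; 9, 7, 5, 3, 1, 9 → 7.
For the second digit, +2 each step, mod 10: 5, 7, 9, 1, 3, 5 → 7.
For the third digit, −3 each step, mod 10: 4, 1, 8, 5, 2, 9 → 6.
So the next token is 776.

776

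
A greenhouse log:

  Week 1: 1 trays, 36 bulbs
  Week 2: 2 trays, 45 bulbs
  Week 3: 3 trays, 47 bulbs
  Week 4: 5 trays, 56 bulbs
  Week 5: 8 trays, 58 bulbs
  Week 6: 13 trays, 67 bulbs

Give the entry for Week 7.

21 trays, 69 bulbs

For the trays, each term is the sum of the two before it: 1, 2, 3, 5, 8, 13 → 21.
For the bulbs, alternating steps +9, +2, +9, +2, …: 36, 45, 47, 56, 58, 67 → 69.
So the next line is 21 trays, 69 bulbs.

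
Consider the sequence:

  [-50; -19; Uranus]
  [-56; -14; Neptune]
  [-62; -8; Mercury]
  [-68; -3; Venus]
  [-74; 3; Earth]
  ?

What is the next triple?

First slot: −6 each step, so -50, -56, -62, -68, -74 → -80.
Second slot goes -19, -14, -8, -3, 3 → 8 (alternating steps +5, +6, +5, +6, …).
For the planet, runs through the planets Mercury→Neptune: Uranus, Neptune, Mercury, Venus, Earth → Mars.
So the next triple is [-80; 8; Mars].

[-80; 8; Mars]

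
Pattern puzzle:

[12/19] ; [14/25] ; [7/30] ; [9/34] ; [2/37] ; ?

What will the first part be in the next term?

4

First part — alternating steps +2, −7, +2, −7, …: 12, 14, 7, 9, 2 → 4.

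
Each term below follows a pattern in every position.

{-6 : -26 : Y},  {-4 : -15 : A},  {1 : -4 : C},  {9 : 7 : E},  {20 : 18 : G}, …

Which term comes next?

{34 : 29 : I}

First coordinate: differences are 2, 5, 8, … (increasing by 3 each time), so -6, -4, 1, 9, 20 → 34.
Second coordinate: +11 each step, so -26, -15, -4, 7, 18 → 29.
For the letter, letters move forward 2 places in the alphabet, wrapping Z→A: Y, A, C, E, G → I.
Putting it together: {34 : 29 : I}.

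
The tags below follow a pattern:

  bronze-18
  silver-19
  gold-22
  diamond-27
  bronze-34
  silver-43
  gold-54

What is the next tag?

For the rank, repeats bronze → silver → gold → diamond: bronze, silver, gold, diamond, bronze, silver, gold → diamond.
Second component: differences are 1, 3, 5, … (increasing by 2 each time); 18, 19, 22, 27, 34, 43, 54 → 67.
Putting it together: diamond-67.

diamond-67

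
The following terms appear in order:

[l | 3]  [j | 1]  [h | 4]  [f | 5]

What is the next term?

Letter goes l, j, h, f → d (letters move back 2 places in the alphabet).
Second entry: each term is the sum of the two before it; 3, 1, 4, 5 → 9.
So the next term is [d | 9].

[d | 9]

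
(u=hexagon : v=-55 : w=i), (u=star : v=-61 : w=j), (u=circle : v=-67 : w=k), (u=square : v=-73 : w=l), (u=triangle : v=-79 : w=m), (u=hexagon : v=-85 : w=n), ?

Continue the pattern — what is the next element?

(u=star : v=-91 : w=o)

For the u, repeats hexagon → star → circle → square → triangle: hexagon, star, circle, square, triangle, hexagon → star.
V goes -55, -61, -67, -73, -79, -85 → -91 (−6 each step).
W — letters move forward 1 place in the alphabet: i, j, k, l, m, n → o.
Putting it together: (u=star : v=-91 : w=o).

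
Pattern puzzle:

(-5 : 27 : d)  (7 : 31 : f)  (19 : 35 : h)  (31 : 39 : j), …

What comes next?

First value: +12 each step, so -5, 7, 19, 31 → 43.
Second value: +4 each step, so 27, 31, 35, 39 → 43.
For the letter, letters move forward 2 places in the alphabet: d, f, h, j → l.
So the next triple is (43 : 43 : l).

(43 : 43 : l)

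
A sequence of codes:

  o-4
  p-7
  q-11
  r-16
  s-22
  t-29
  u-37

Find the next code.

Letter: o, p, q, r, s, t, u → v (letters move forward 1 place in the alphabet).
Second component: 4, 7, 11, 16, 22, 29, 37 → 46 (differences are 3, 4, 5, … (increasing by 1 each time)).
So the next code is v-46.

v-46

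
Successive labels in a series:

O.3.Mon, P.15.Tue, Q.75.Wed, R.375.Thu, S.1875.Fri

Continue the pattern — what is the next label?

T.9375.Sat

For the letter, letters move forward 1 place in the alphabet: O, P, Q, R, S → T.
For the second component, ×5 each step: 3, 15, 75, 375, 1875 → 9375.
Day: runs through the weekdays Mon→Sun; Mon, Tue, Wed, Thu, Fri → Sat.
Combining the parts gives T.9375.Sat.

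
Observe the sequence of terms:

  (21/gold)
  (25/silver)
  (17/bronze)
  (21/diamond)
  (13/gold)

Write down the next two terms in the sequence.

First value: alternating steps +4, −8, +4, −8, …, so 21, 25, 17, 21, 13 → 17 → 9.
Rank: repeats gold → silver → bronze → diamond, so gold, silver, bronze, diamond, gold → silver → bronze.
So the next two terms are (17/silver) and (9/bronze).

(17/silver), (9/bronze)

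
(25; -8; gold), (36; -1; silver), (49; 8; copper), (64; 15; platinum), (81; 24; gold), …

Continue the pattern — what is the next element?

(100; 31; silver)

For the first value, perfect squares: 5², 6², 7², …: 25, 36, 49, 64, 81 → 100.
Second value: alternating steps +7, +9, +7, +9, …; -8, -1, 8, 15, 24 → 31.
Metal: repeats gold → silver → copper → platinum, so gold, silver, copper, platinum, gold → silver.
Putting it together: (100; 31; silver).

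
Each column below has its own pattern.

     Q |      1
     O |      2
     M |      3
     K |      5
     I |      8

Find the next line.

G  13

Letter: Q, O, M, K, I → G (letters move back 2 places in the alphabet).
Second component: each term is the sum of the two before it; 1, 2, 3, 5, 8 → 13.
So the next line is G  13.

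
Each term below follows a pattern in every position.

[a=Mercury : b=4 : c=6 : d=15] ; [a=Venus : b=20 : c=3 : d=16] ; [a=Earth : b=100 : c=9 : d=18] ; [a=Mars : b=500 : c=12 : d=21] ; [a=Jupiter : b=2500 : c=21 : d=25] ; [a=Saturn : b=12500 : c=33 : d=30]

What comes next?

A goes Mercury, Venus, Earth, Mars, Jupiter, Saturn → Uranus (runs through the planets Mercury→Neptune).
B: ×5 each step; 4, 20, 100, 500, 2500, 12500 → 62500.
C: each term is the sum of the two before it, so 6, 3, 9, 12, 21, 33 → 54.
D — differences are 1, 2, 3, … (increasing by 1 each time): 15, 16, 18, 21, 25, 30 → 36.
So the next term is [a=Uranus : b=62500 : c=54 : d=36].

[a=Uranus : b=62500 : c=54 : d=36]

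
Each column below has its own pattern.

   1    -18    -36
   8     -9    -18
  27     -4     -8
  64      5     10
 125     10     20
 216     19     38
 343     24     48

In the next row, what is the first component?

First component goes 1, 8, 27, 64, 125, 216, 343 → 512 (perfect cubes: 1³, 2³, 3³, …).
For the second component, alternating steps +9, +5, +9, +5, …: -18, -9, -4, 5, 10, 19, 24 → 33.
Third component — always 2 × the second component: -36, -18, -8, 10, 20, 38, 48 → 66.

512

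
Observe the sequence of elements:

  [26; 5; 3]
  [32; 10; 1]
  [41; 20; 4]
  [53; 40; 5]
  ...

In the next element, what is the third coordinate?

9

For the first coordinate, differences are 6, 9, 12, … (increasing by 3 each time): 26, 32, 41, 53 → 68.
Second coordinate — ×2 each step: 5, 10, 20, 40 → 80.
Third coordinate: each term is the sum of the two before it, so 3, 1, 4, 5 → 9.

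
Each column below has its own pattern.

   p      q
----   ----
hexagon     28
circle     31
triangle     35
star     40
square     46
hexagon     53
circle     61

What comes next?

triangle  70

Column p: repeats hexagon → circle → triangle → star → square; hexagon, circle, triangle, star, square, hexagon, circle → triangle.
Column q: differences are 3, 4, 5, … (increasing by 1 each time), so 28, 31, 35, 40, 46, 53, 61 → 70.
Putting it together: triangle  70.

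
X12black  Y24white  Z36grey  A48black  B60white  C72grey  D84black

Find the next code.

Letter: letters move forward 1 place in the alphabet, wrapping Z→A, so X, Y, Z, A, B, C, D → E.
Second component: 12, 24, 36, 48, 60, 72, 84 → 96 (+12 each step).
Shade: repeats black → white → grey; black, white, grey, black, white, grey, black → white.
Putting it together: E96white.

E96white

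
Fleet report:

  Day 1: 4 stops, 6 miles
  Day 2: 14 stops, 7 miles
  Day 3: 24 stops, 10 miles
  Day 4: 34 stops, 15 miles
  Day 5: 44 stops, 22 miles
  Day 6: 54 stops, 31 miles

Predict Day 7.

64 stops, 42 miles

For the stops, +10 each step: 4, 14, 24, 34, 44, 54 → 64.
Miles — differences are 1, 3, 5, … (increasing by 2 each time): 6, 7, 10, 15, 22, 31 → 42.
Combining the parts gives 64 stops, 42 miles.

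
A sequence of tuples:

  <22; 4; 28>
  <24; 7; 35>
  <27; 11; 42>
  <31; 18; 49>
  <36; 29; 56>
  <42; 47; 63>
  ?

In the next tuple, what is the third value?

First value — differences are 2, 3, 4, … (increasing by 1 each time): 22, 24, 27, 31, 36, 42 → 49.
Second value goes 4, 7, 11, 18, 29, 47 → 76 (each term is the sum of the two before it).
Third value — +7 each step: 28, 35, 42, 49, 56, 63 → 70.

70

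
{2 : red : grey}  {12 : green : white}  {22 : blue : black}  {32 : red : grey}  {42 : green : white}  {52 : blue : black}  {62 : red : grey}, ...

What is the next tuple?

{72 : green : white}

First coordinate: 2, 12, 22, 32, 42, 52, 62 → 72 (+10 each step).
Colour: repeats red → green → blue, so red, green, blue, red, green, blue, red → green.
For the shade, repeats grey → white → black: grey, white, black, grey, white, black, grey → white.
Combining the parts gives {72 : green : white}.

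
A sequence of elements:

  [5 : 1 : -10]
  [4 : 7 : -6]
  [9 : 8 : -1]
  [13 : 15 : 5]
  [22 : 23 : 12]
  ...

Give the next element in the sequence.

[35 : 38 : 20]

First slot: each term is the sum of the two before it; 5, 4, 9, 13, 22 → 35.
Second slot: each term is the sum of the two before it, so 1, 7, 8, 15, 23 → 38.
Third slot — differences are 4, 5, 6, … (increasing by 1 each time): -10, -6, -1, 5, 12 → 20.
So the next element is [35 : 38 : 20].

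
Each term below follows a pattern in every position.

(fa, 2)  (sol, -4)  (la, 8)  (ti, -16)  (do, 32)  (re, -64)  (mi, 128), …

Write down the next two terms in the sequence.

Note: fa, sol, la, ti, do, re, mi → fa → sol (runs through the solfège scale do→ti).
For the second value, ×(-2) each step: 2, -4, 8, -16, 32, -64, 128 → -256 → 512.
Putting the parts together: (fa, -256) and then (sol, 512).

(fa, -256), (sol, 512)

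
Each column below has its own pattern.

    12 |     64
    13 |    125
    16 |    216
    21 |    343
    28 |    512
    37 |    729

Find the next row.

48  1000

First component: 12, 13, 16, 21, 28, 37 → 48 (differences are 1, 3, 5, … (increasing by 2 each time)).
Second component: perfect cubes: 4³, 5³, 6³, …; 64, 125, 216, 343, 512, 729 → 1000.
Putting it together: 48  1000.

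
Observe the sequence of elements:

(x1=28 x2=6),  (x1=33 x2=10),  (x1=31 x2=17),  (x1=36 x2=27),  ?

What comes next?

(x1=34 x2=40)

X1: 28, 33, 31, 36 → 34 (alternating steps +5, −2, +5, −2, …).
X2: differences are 4, 7, 10, … (increasing by 3 each time), so 6, 10, 17, 27 → 40.
Combining the parts gives (x1=34 x2=40).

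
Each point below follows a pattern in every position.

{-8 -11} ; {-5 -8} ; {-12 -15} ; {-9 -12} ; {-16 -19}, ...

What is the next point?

{-13 -16}

For the first component, alternating steps +3, −7, +3, −7, …: -8, -5, -12, -9, -16 → -13.
Second component: -11, -8, -15, -12, -19 → -16 (always 3 less than the first component).
So the next point is {-13 -16}.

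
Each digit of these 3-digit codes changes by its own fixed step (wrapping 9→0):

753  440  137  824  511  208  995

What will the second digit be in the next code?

8

Second digit: 5, 4, 3, 2, 1, 0, 9 → 8 (−1 each step, mod 10).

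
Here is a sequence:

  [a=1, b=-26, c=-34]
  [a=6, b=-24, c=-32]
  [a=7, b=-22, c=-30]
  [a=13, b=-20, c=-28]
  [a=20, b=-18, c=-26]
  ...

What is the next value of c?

-24

B: +2 each step; -26, -24, -22, -20, -18 → -16.
C: -34, -32, -30, -28, -26 → -24 (always 8 less than the b).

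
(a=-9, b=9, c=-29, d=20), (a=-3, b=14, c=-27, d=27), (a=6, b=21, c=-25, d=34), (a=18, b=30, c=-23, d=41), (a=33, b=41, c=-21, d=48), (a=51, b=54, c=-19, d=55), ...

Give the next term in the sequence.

A: differences are 6, 9, 12, … (increasing by 3 each time), so -9, -3, 6, 18, 33, 51 → 72.
B: differences are 5, 7, 9, … (increasing by 2 each time), so 9, 14, 21, 30, 41, 54 → 69.
For the c, +2 each step: -29, -27, -25, -23, -21, -19 → -17.
D: +7 each step; 20, 27, 34, 41, 48, 55 → 62.
Combining the parts gives (a=72, b=69, c=-17, d=62).

(a=72, b=69, c=-17, d=62)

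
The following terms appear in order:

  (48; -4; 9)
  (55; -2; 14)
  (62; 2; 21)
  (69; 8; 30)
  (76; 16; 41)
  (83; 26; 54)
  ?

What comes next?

(90; 38; 69)

First entry: +7 each step; 48, 55, 62, 69, 76, 83 → 90.
Second entry: -4, -2, 2, 8, 16, 26 → 38 (differences are 2, 4, 6, … (increasing by 2 each time)).
Third entry goes 9, 14, 21, 30, 41, 54 → 69 (differences are 5, 7, 9, … (increasing by 2 each time)).
Putting it together: (90; 38; 69).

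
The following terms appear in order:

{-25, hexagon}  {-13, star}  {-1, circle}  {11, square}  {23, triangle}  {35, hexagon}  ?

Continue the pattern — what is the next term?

First part goes -25, -13, -1, 11, 23, 35 → 47 (+12 each step).
Shape: repeats hexagon → star → circle → square → triangle, so hexagon, star, circle, square, triangle, hexagon → star.
Combining the parts gives {47, star}.

{47, star}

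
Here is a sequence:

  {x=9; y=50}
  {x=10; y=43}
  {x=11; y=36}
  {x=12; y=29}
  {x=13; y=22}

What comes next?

X: +1 each step, so 9, 10, 11, 12, 13 → 14.
Y: 50, 43, 36, 29, 22 → 15 (−7 each step).
Putting it together: {x=14; y=15}.

{x=14; y=15}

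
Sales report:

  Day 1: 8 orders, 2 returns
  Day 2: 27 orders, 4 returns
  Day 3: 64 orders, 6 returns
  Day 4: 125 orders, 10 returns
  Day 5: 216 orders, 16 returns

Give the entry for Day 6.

For the orders, perfect cubes: 2³, 3³, 4³, …: 8, 27, 64, 125, 216 → 343.
Returns — each term is the sum of the two before it: 2, 4, 6, 10, 16 → 26.
So the next line is 343 orders, 26 returns.

343 orders, 26 returns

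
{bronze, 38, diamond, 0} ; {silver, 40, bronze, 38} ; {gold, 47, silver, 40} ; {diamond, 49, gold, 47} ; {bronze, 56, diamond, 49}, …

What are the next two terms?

First rank: repeats bronze → silver → gold → diamond, so bronze, silver, gold, diamond, bronze → silver → gold.
Second part: 38, 40, 47, 49, 56 → 58 → 65 (alternating steps +2, +7, +2, +7, …).
Second rank — repeats diamond → bronze → silver → gold: diamond, bronze, silver, gold, diamond → bronze → silver.
Fourth part goes 0, 38, 40, 47, 49 → 56 → 58 (always the previous value of the second part).
Putting the parts together: {silver, 58, bronze, 56} and then {gold, 65, silver, 58}.

{silver, 58, bronze, 56}, {gold, 65, silver, 58}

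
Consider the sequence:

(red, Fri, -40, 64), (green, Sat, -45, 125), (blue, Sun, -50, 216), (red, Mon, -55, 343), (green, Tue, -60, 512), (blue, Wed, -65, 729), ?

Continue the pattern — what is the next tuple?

For the colour, repeats red → green → blue: red, green, blue, red, green, blue → red.
Day: Fri, Sat, Sun, Mon, Tue, Wed → Thu (runs through the weekdays Mon→Sun).
Third coordinate: −5 each step; -40, -45, -50, -55, -60, -65 → -70.
Fourth coordinate: 64, 125, 216, 343, 512, 729 → 1000 (perfect cubes: 4³, 5³, 6³, …).
Putting it together: (red, Thu, -70, 1000).

(red, Thu, -70, 1000)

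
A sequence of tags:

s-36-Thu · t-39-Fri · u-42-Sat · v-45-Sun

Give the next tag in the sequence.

Letter: s, t, u, v → w (letters move forward 1 place in the alphabet).
Second component: +3 each step; 36, 39, 42, 45 → 48.
Day: runs through the weekdays Mon→Sun, so Thu, Fri, Sat, Sun → Mon.
So the next tag is w-48-Mon.

w-48-Mon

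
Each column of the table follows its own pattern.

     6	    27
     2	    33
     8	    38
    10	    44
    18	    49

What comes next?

28  55

For the first component, each term is the sum of the two before it: 6, 2, 8, 10, 18 → 28.
Second component: alternating steps +6, +5, +6, +5, …, so 27, 33, 38, 44, 49 → 55.
So the next line is 28  55.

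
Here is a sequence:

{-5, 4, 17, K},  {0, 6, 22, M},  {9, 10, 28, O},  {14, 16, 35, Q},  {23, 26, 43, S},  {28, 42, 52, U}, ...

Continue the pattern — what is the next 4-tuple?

First slot goes -5, 0, 9, 14, 23, 28 → 37 (alternating steps +5, +9, +5, +9, …).
Second slot: each term is the sum of the two before it; 4, 6, 10, 16, 26, 42 → 68.
Third slot goes 17, 22, 28, 35, 43, 52 → 62 (differences are 5, 6, 7, … (increasing by 1 each time)).
For the letter, letters move forward 2 places in the alphabet: K, M, O, Q, S, U → W.
Putting it together: {37, 68, 62, W}.

{37, 68, 62, W}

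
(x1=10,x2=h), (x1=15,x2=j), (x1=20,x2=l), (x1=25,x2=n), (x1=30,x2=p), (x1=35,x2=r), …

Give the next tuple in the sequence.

(x1=40,x2=t)

X1: +5 each step, so 10, 15, 20, 25, 30, 35 → 40.
X2: h, j, l, n, p, r → t (letters move forward 2 places in the alphabet).
So the next tuple is (x1=40,x2=t).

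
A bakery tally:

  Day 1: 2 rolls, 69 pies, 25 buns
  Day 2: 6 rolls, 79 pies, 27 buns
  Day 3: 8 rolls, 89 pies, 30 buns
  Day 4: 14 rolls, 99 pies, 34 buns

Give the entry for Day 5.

Rolls goes 2, 6, 8, 14 → 22 (each term is the sum of the two before it).
For the pies, +10 each step: 69, 79, 89, 99 → 109.
Buns: 25, 27, 30, 34 → 39 (differences are 2, 3, 4, … (increasing by 1 each time)).
So the next row is 22 rolls, 109 pies, 39 buns.

22 rolls, 109 pies, 39 buns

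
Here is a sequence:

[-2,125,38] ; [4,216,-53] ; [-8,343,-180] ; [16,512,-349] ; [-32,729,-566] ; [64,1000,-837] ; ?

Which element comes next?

First entry — ×(-2) each step: -2, 4, -8, 16, -32, 64 → -128.
Second entry: perfect cubes: 5³, 6³, 7³, …, so 125, 216, 343, 512, 729, 1000 → 1331.
Third entry — together with the second entry always sums to 163: 38, -53, -180, -349, -566, -837 → -1168.
So the next element is [-128,1331,-1168].

[-128,1331,-1168]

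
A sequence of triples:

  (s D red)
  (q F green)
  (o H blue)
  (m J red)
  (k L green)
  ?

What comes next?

(i N blue)

First letter — letters move back 2 places in the alphabet: s, q, o, m, k → i.
Second letter goes D, F, H, J, L → N (letters move forward 2 places in the alphabet).
Colour goes red, green, blue, red, green → blue (repeats red → green → blue).
Combining the parts gives (i N blue).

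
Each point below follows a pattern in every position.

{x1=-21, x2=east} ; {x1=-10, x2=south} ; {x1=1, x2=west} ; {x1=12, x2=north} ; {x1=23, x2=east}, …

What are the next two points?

X1 goes -21, -10, 1, 12, 23 → 34 → 45 (+11 each step).
X2: repeats east → south → west → north, so east, south, west, north, east → south → west.
So the next two points are {x1=34, x2=south} and {x1=45, x2=west}.

{x1=34, x2=south}, {x1=45, x2=west}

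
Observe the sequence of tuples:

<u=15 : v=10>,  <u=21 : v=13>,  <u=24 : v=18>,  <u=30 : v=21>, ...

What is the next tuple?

For the u, alternating steps +6, +3, +6, +3, …: 15, 21, 24, 30 → 33.
V: alternating steps +3, +5, +3, +5, …, so 10, 13, 18, 21 → 26.
Combining the parts gives <u=33 : v=26>.

<u=33 : v=26>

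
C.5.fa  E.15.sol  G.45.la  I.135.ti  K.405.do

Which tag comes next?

M.1215.re

Letter: letters move forward 2 places in the alphabet; C, E, G, I, K → M.
Second component — ×3 each step: 5, 15, 45, 135, 405 → 1215.
Note: runs through the solfège scale do→ti, so fa, sol, la, ti, do → re.
Putting it together: M.1215.re.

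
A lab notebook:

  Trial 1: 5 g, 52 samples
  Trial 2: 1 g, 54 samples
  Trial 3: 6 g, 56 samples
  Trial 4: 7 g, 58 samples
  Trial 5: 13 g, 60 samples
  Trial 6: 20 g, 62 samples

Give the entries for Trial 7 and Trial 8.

33 g, 64 samples; 53 g, 66 samples

G — each term is the sum of the two before it: 5, 1, 6, 7, 13, 20 → 33 → 53.
Samples goes 52, 54, 56, 58, 60, 62 → 64 → 66 (+2 each step).
Putting the parts together: 33 g, 64 samples and then 53 g, 66 samples.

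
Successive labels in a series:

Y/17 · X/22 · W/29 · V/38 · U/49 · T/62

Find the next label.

S/77

Letter: Y, X, W, V, U, T → S (letters move back 1 place in the alphabet).
Second component: differences are 5, 7, 9, … (increasing by 2 each time); 17, 22, 29, 38, 49, 62 → 77.
Putting it together: S/77.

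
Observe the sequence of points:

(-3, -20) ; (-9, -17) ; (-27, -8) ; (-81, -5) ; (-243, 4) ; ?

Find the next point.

(-729, 7)

For the first slot, ×3 each step: -3, -9, -27, -81, -243 → -729.
Second slot: alternating steps +3, +9, +3, +9, …; -20, -17, -8, -5, 4 → 7.
Putting it together: (-729, 7).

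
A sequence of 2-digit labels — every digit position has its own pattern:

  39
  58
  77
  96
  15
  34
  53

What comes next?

First digit: +2 each step, mod 10; 3, 5, 7, 9, 1, 3, 5 → 7.
Second digit: −1 each step, mod 10, so 9, 8, 7, 6, 5, 4, 3 → 2.
Combining the parts gives 72.

72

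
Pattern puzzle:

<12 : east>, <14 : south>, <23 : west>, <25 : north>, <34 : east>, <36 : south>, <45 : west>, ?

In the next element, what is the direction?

Direction: repeats east → south → west → north; east, south, west, north, east, south, west → north.

north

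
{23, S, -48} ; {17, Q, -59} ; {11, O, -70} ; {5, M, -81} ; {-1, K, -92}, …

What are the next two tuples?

First value: 23, 17, 11, 5, -1 → -7 → -13 (−6 each step).
Letter: letters move back 2 places in the alphabet; S, Q, O, M, K → I → G.
Third value: -48, -59, -70, -81, -92 → -103 → -114 (−11 each step).
So the next two tuples are {-7, I, -103} and {-13, G, -114}.

{-7, I, -103}, {-13, G, -114}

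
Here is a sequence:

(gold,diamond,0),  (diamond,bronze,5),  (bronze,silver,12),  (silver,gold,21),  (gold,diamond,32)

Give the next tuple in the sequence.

First rank — repeats gold → diamond → bronze → silver: gold, diamond, bronze, silver, gold → diamond.
Second rank — repeats diamond → bronze → silver → gold: diamond, bronze, silver, gold, diamond → bronze.
For the third part, differences are 5, 7, 9, … (increasing by 2 each time): 0, 5, 12, 21, 32 → 45.
Putting it together: (diamond,bronze,45).

(diamond,bronze,45)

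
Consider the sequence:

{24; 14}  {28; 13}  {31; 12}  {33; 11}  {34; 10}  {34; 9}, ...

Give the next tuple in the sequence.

For the first part, differences are 4, 3, 2, … (decreasing by 1 each time): 24, 28, 31, 33, 34, 34 → 33.
For the second part, −1 each step: 14, 13, 12, 11, 10, 9 → 8.
Combining the parts gives {33; 8}.

{33; 8}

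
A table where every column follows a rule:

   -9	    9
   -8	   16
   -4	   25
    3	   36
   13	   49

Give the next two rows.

26  64; 42  81

First component goes -9, -8, -4, 3, 13 → 26 → 42 (differences are 1, 4, 7, … (increasing by 3 each time)).
Second component: 9, 16, 25, 36, 49 → 64 → 81 (perfect squares: 3², 4², 5², …).
So the next two rows are 26  64 and 42  81.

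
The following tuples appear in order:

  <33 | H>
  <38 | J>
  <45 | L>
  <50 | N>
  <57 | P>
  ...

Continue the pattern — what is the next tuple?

First entry: alternating steps +5, +7, +5, +7, …, so 33, 38, 45, 50, 57 → 62.
Letter: H, J, L, N, P → R (letters move forward 2 places in the alphabet).
Putting it together: <62 | R>.

<62 | R>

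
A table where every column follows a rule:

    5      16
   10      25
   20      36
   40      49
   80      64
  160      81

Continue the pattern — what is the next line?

320  100

For the first component, ×2 each step: 5, 10, 20, 40, 80, 160 → 320.
Second component: 16, 25, 36, 49, 64, 81 → 100 (perfect squares: 4², 5², 6², …).
Putting it together: 320  100.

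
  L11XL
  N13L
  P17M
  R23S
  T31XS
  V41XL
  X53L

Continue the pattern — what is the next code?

Letter — letters move forward 2 places in the alphabet: L, N, P, R, T, V, X → Z.
Second component: differences are 2, 4, 6, … (increasing by 2 each time), so 11, 13, 17, 23, 31, 41, 53 → 67.
Size — repeats XL → L → M → S → XS: XL, L, M, S, XS, XL, L → M.
Putting it together: Z67M.

Z67M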